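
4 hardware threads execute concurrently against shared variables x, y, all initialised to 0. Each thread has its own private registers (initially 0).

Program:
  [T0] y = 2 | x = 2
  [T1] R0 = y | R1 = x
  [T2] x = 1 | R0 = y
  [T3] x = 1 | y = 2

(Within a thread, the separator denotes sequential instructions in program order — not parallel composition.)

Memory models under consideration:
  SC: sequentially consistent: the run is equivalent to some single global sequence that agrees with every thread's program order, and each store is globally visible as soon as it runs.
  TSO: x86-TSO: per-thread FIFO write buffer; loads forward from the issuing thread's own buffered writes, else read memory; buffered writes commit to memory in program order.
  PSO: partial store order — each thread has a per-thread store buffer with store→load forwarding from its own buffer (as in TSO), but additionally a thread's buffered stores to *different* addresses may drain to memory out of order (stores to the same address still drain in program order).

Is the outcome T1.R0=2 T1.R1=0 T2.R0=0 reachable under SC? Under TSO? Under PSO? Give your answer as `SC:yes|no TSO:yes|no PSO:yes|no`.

outcome vector order: (T1.R0,T1.R1,T2.R0)
under SC → <0 0 0>; <0 0 2>; <0 1 0>; <0 1 2>; <0 2 0>; <0 2 2>; <2 0 2>; <2 1 0>; <2 1 2>; <2 2 0>; <2 2 2>
under TSO → <0 0 0>; <0 0 2>; <0 1 0>; <0 1 2>; <0 2 0>; <0 2 2>; <2 0 0>; <2 0 2>; <2 1 0>; <2 1 2>; <2 2 0>; <2 2 2>
under PSO → <0 0 0>; <0 0 2>; <0 1 0>; <0 1 2>; <0 2 0>; <0 2 2>; <2 0 0>; <2 0 2>; <2 1 0>; <2 1 2>; <2 2 0>; <2 2 2>
target <2 0 0> ∈ {TSO,PSO}

SC:no TSO:yes PSO:yes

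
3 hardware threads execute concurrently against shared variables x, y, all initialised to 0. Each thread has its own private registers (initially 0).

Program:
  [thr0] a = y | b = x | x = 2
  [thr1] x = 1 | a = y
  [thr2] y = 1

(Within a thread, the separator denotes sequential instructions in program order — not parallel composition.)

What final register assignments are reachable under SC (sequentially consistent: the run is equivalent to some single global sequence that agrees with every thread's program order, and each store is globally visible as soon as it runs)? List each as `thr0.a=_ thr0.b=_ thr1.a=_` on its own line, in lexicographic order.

outcome vector order: (thr0.a,thr0.b,thr1.a)
|SC outcomes| = 7

thr0.a=0 thr0.b=0 thr1.a=0
thr0.a=0 thr0.b=0 thr1.a=1
thr0.a=0 thr0.b=1 thr1.a=0
thr0.a=0 thr0.b=1 thr1.a=1
thr0.a=1 thr0.b=0 thr1.a=1
thr0.a=1 thr0.b=1 thr1.a=0
thr0.a=1 thr0.b=1 thr1.a=1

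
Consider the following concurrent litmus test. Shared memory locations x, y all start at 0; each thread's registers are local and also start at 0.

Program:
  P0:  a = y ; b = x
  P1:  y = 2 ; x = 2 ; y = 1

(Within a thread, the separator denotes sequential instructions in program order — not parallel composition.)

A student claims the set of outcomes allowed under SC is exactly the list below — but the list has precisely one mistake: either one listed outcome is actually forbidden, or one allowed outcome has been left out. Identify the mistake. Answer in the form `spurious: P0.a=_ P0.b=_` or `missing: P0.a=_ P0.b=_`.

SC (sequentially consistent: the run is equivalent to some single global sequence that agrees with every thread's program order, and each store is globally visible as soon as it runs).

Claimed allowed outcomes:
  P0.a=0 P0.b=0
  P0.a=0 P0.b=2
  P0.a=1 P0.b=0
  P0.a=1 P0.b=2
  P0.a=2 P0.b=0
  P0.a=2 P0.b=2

spurious: P0.a=1 P0.b=0

outcome vector order: (P0.a,P0.b)
under SC → <0 0>, <0 2>, <1 2>, <2 0>, <2 2>
claimed∖SC = {<1 0>}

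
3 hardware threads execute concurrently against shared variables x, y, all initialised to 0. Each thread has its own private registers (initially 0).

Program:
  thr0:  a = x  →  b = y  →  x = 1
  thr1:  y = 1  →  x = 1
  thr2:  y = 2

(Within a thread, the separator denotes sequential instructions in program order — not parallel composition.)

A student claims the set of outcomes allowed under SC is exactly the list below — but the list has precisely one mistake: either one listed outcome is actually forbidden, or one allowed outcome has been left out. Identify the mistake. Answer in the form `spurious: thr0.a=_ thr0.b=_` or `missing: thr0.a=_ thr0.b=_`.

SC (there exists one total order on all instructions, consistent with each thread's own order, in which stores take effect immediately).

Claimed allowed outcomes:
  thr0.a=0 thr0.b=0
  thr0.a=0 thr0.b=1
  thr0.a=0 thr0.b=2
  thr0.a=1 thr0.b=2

missing: thr0.a=1 thr0.b=1

outcome vector order: (thr0.a,thr0.b)
under SC → 00; 01; 02; 11; 12
SC∖claimed = {11}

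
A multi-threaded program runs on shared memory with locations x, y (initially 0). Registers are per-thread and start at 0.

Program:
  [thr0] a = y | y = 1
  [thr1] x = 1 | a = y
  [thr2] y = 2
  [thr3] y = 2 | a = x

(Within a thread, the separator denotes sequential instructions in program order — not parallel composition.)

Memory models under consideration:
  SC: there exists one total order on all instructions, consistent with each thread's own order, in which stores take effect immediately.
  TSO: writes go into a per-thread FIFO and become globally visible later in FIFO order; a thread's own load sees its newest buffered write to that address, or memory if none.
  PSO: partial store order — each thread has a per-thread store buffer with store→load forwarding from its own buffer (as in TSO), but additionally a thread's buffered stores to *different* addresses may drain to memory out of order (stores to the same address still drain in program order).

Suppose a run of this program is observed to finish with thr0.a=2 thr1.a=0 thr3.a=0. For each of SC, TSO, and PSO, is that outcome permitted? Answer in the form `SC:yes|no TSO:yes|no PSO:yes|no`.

SC:no TSO:yes PSO:yes

outcome vector order: (thr0.a,thr1.a,thr3.a)
[SC] allowed = {(0,0,1), (0,1,0), (0,1,1), (0,2,0), (0,2,1), (2,0,1), (2,1,0), (2,1,1), (2,2,0), (2,2,1)}
[TSO] allowed = {(0,0,0), (0,0,1), (0,1,0), (0,1,1), (0,2,0), (0,2,1), (2,0,0), (2,0,1), (2,1,0), (2,1,1), (2,2,0), (2,2,1)}
[PSO] allowed = {(0,0,0), (0,0,1), (0,1,0), (0,1,1), (0,2,0), (0,2,1), (2,0,0), (2,0,1), (2,1,0), (2,1,1), (2,2,0), (2,2,1)}
target (2,0,0) ∈ {TSO,PSO}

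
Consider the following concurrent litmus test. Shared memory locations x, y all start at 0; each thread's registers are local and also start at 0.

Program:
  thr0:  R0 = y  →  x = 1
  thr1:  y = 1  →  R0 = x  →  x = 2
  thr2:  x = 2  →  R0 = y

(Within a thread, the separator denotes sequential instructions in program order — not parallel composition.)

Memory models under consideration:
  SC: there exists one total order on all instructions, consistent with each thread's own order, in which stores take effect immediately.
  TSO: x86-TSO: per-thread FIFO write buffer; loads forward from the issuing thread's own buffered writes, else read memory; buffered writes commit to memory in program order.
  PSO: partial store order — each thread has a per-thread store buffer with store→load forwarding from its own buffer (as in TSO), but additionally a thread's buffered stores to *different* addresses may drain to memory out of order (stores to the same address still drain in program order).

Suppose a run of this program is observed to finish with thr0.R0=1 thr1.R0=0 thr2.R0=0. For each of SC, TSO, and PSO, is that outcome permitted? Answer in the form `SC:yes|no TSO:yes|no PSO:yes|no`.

SC:no TSO:yes PSO:yes

outcome vector order: (thr0.R0,thr1.R0,thr2.R0)
SC (10): 0/0/1, 0/1/0, 0/1/1, 0/2/0, 0/2/1, 1/0/1, 1/1/0, 1/1/1, 1/2/0, 1/2/1
TSO (12): 0/0/0, 0/0/1, 0/1/0, 0/1/1, 0/2/0, 0/2/1, 1/0/0, 1/0/1, 1/1/0, 1/1/1, 1/2/0, 1/2/1
PSO (12): 0/0/0, 0/0/1, 0/1/0, 0/1/1, 0/2/0, 0/2/1, 1/0/0, 1/0/1, 1/1/0, 1/1/1, 1/2/0, 1/2/1
target 1/0/0 ∈ {TSO,PSO}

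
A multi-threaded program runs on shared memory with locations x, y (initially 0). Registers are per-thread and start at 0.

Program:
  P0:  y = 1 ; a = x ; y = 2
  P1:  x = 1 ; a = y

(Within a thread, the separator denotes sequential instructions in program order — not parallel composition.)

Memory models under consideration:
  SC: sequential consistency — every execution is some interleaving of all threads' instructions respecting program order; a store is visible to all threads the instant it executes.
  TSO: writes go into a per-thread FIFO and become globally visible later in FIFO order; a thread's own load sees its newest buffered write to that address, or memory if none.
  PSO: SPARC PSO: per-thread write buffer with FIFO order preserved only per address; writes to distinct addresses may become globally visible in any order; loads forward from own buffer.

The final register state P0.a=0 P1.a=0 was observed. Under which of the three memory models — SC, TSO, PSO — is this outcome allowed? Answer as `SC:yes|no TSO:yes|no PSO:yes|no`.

SC:no TSO:yes PSO:yes

outcome vector order: (P0.a,P1.a)
SC (5): 0/1 0/2 1/0 1/1 1/2
TSO (6): 0/0 0/1 0/2 1/0 1/1 1/2
PSO (6): 0/0 0/1 0/2 1/0 1/1 1/2
target 0/0 ∈ {TSO,PSO}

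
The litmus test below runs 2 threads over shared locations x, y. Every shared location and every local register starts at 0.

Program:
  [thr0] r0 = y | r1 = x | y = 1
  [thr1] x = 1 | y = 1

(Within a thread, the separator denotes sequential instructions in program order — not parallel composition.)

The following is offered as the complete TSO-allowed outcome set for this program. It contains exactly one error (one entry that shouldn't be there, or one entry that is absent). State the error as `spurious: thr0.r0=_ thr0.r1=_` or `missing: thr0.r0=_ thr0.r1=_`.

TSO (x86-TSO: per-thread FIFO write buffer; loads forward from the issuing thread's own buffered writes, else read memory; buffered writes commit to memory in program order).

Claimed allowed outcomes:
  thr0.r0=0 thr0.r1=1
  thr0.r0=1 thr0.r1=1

missing: thr0.r0=0 thr0.r1=0

outcome vector order: (thr0.r0,thr0.r1)
under TSO → (0,0); (0,1); (1,1)
TSO∖claimed = {(0,0)}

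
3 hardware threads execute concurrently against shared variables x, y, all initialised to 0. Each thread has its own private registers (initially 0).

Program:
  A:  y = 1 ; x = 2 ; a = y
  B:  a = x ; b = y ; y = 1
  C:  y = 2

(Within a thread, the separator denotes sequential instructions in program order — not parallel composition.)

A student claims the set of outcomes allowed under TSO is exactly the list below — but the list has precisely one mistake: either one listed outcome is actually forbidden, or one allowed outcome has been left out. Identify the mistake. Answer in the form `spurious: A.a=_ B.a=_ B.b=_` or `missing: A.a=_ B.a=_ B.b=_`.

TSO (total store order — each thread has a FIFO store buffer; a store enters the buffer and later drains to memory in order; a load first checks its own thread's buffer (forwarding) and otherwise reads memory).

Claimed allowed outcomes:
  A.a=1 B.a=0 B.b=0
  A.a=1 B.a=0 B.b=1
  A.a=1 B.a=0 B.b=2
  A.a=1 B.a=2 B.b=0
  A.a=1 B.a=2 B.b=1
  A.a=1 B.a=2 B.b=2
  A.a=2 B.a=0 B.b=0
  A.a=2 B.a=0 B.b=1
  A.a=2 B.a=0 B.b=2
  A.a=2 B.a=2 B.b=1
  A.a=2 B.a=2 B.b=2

spurious: A.a=1 B.a=2 B.b=0

outcome vector order: (A.a,B.a,B.b)
[TSO] allowed = {(1,0,0) (1,0,1) (1,0,2) (1,2,1) (1,2,2) (2,0,0) (2,0,1) (2,0,2) (2,2,1) (2,2,2)}
claimed∖TSO = {(1,2,0)}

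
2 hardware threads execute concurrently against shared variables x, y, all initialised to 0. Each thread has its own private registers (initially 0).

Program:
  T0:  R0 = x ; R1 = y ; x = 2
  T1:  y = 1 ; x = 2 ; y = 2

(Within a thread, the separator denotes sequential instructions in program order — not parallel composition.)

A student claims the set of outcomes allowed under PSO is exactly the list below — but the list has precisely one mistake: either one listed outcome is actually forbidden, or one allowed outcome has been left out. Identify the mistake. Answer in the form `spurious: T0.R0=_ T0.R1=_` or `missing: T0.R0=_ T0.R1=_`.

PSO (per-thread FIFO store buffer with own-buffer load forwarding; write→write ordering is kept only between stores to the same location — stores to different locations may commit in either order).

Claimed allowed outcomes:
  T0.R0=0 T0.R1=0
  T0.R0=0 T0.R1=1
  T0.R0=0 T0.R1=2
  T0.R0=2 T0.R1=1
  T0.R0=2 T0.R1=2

missing: T0.R0=2 T0.R1=0

outcome vector order: (T0.R0,T0.R1)
[PSO] allowed = {0/0, 0/1, 0/2, 2/0, 2/1, 2/2}
PSO∖claimed = {2/0}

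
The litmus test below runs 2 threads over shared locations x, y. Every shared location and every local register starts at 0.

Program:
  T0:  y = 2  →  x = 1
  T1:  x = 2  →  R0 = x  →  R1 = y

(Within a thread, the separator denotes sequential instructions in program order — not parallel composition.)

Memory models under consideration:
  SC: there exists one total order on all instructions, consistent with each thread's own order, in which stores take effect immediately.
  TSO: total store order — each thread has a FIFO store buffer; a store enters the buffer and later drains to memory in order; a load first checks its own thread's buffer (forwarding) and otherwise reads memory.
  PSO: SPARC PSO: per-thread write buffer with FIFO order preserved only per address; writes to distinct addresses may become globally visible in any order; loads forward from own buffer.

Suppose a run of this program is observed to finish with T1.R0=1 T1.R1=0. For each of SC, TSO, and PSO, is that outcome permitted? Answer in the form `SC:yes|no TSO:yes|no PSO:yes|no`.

SC:no TSO:no PSO:yes

outcome vector order: (T1.R0,T1.R1)
SC: 3 outcomes — {(1,2) (2,0) (2,2)}
TSO: 3 outcomes — {(1,2) (2,0) (2,2)}
PSO: 4 outcomes — {(1,0) (1,2) (2,0) (2,2)}
target (1,0) ∈ {PSO}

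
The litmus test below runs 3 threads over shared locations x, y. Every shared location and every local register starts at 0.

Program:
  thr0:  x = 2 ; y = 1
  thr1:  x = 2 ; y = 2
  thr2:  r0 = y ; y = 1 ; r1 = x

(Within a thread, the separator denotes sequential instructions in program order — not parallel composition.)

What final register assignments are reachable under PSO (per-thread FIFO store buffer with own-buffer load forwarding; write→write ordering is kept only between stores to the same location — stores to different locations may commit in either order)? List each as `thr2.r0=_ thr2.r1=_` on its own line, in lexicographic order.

outcome vector order: (thr2.r0,thr2.r1)
|PSO outcomes| = 6

thr2.r0=0 thr2.r1=0
thr2.r0=0 thr2.r1=2
thr2.r0=1 thr2.r1=0
thr2.r0=1 thr2.r1=2
thr2.r0=2 thr2.r1=0
thr2.r0=2 thr2.r1=2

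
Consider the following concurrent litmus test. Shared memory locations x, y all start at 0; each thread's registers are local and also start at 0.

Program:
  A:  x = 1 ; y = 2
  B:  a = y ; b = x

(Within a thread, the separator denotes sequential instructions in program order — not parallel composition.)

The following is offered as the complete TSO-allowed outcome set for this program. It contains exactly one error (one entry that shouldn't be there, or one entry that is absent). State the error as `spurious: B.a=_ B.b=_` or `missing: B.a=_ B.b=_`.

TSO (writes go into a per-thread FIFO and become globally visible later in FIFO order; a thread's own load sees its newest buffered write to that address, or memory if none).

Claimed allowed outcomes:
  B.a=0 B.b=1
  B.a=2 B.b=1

missing: B.a=0 B.b=0

outcome vector order: (B.a,B.b)
TSO: 3 outcomes — {0/0; 0/1; 2/1}
TSO∖claimed = {0/0}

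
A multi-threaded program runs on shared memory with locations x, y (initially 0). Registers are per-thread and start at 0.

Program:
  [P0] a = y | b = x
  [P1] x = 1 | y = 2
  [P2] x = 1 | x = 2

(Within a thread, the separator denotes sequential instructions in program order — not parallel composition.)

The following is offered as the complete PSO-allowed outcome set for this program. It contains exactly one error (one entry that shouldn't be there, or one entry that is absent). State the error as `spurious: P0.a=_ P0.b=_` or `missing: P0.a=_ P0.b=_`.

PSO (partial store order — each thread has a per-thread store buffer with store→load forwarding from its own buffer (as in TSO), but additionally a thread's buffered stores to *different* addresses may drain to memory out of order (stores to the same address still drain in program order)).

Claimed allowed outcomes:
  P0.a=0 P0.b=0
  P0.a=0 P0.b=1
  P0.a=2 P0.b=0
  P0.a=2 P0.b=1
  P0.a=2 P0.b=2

missing: P0.a=0 P0.b=2

outcome vector order: (P0.a,P0.b)
under PSO → 00; 01; 02; 20; 21; 22
PSO∖claimed = {02}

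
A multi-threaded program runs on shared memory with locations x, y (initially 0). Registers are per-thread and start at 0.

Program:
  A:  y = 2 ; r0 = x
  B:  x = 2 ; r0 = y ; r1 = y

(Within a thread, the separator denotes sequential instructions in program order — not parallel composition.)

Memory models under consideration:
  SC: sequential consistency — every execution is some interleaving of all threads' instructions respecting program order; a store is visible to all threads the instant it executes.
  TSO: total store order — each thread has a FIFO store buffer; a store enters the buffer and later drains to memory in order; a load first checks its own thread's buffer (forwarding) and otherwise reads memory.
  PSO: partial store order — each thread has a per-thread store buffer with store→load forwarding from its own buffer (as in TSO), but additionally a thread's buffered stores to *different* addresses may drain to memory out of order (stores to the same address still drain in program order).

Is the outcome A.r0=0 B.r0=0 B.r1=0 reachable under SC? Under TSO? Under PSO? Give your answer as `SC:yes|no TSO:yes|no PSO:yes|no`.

SC:no TSO:yes PSO:yes

outcome vector order: (A.r0,B.r0,B.r1)
SC (4): 0/2/2, 2/0/0, 2/0/2, 2/2/2
TSO (6): 0/0/0, 0/0/2, 0/2/2, 2/0/0, 2/0/2, 2/2/2
PSO (6): 0/0/0, 0/0/2, 0/2/2, 2/0/0, 2/0/2, 2/2/2
target 0/0/0 ∈ {TSO,PSO}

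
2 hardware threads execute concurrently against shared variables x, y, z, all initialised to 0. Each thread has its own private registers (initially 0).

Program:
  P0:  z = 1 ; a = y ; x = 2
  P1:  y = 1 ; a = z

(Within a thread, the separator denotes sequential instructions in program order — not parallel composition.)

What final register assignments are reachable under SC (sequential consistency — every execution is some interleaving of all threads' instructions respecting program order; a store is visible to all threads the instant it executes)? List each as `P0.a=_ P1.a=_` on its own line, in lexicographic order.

outcome vector order: (P0.a,P1.a)
|SC outcomes| = 3

P0.a=0 P1.a=1
P0.a=1 P1.a=0
P0.a=1 P1.a=1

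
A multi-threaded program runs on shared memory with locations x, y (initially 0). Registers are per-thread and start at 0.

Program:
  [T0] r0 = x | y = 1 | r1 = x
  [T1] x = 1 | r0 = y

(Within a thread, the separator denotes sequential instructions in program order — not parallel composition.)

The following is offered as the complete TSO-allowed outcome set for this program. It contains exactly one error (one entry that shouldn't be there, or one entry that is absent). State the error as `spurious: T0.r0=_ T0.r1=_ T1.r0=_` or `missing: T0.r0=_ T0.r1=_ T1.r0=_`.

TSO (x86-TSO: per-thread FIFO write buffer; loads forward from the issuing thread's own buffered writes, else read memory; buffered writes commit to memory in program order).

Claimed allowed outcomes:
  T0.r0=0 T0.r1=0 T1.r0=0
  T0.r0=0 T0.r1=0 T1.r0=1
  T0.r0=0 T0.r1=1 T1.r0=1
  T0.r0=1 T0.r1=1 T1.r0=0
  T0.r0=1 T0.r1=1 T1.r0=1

missing: T0.r0=0 T0.r1=1 T1.r0=0

outcome vector order: (T0.r0,T0.r1,T1.r0)
TSO: 6 outcomes — {0/0/0; 0/0/1; 0/1/0; 0/1/1; 1/1/0; 1/1/1}
TSO∖claimed = {0/1/0}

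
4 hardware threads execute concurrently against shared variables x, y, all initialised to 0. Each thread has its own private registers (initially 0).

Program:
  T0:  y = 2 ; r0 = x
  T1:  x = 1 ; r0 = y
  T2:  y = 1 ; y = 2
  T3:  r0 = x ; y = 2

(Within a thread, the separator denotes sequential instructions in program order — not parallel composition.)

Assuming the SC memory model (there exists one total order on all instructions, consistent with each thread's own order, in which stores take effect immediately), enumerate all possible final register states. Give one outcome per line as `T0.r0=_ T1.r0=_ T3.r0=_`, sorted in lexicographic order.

T0.r0=0 T1.r0=1 T3.r0=0
T0.r0=0 T1.r0=1 T3.r0=1
T0.r0=0 T1.r0=2 T3.r0=0
T0.r0=0 T1.r0=2 T3.r0=1
T0.r0=1 T1.r0=0 T3.r0=0
T0.r0=1 T1.r0=0 T3.r0=1
T0.r0=1 T1.r0=1 T3.r0=0
T0.r0=1 T1.r0=1 T3.r0=1
T0.r0=1 T1.r0=2 T3.r0=0
T0.r0=1 T1.r0=2 T3.r0=1

outcome vector order: (T0.r0,T1.r0,T3.r0)
|SC outcomes| = 10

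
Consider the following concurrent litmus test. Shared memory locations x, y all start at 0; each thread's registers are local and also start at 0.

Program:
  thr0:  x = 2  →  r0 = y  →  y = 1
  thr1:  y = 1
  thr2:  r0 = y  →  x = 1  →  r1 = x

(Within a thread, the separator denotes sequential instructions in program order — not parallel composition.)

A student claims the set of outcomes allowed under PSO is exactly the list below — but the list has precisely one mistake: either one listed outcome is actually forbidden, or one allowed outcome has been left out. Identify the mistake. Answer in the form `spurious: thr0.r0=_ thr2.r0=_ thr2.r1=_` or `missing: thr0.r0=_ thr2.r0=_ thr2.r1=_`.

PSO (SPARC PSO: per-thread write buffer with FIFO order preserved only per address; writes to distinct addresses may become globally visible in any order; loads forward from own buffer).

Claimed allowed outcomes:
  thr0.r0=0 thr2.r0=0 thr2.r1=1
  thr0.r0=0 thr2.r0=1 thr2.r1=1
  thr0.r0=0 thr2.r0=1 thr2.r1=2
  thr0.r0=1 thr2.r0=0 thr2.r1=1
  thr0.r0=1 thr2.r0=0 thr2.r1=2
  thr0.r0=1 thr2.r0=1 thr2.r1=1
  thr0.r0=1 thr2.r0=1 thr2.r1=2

missing: thr0.r0=0 thr2.r0=0 thr2.r1=2

outcome vector order: (thr0.r0,thr2.r0,thr2.r1)
PSO: 8 outcomes — {0/0/1, 0/0/2, 0/1/1, 0/1/2, 1/0/1, 1/0/2, 1/1/1, 1/1/2}
PSO∖claimed = {0/0/2}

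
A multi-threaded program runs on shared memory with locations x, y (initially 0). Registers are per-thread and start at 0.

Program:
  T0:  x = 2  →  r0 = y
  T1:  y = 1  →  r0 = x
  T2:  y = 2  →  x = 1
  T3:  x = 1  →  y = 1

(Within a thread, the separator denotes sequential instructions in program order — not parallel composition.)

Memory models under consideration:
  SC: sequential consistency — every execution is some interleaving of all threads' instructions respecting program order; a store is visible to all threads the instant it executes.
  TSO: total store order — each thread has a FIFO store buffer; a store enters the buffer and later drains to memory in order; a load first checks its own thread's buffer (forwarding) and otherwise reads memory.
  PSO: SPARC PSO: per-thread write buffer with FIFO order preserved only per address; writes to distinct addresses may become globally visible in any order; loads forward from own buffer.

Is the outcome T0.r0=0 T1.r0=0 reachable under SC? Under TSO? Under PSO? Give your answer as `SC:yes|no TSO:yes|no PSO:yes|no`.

SC:no TSO:yes PSO:yes

outcome vector order: (T0.r0,T1.r0)
[SC] allowed = {(0,1) (0,2) (1,0) (1,1) (1,2) (2,0) (2,1) (2,2)}
[TSO] allowed = {(0,0) (0,1) (0,2) (1,0) (1,1) (1,2) (2,0) (2,1) (2,2)}
[PSO] allowed = {(0,0) (0,1) (0,2) (1,0) (1,1) (1,2) (2,0) (2,1) (2,2)}
target (0,0) ∈ {TSO,PSO}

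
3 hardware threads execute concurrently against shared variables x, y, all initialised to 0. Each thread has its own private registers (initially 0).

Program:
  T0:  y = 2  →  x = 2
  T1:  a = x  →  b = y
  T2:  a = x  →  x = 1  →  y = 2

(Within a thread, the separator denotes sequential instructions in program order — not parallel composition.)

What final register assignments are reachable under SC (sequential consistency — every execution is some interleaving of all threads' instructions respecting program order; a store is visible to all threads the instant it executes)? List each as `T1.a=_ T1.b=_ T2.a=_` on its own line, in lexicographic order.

T1.a=0 T1.b=0 T2.a=0
T1.a=0 T1.b=0 T2.a=2
T1.a=0 T1.b=2 T2.a=0
T1.a=0 T1.b=2 T2.a=2
T1.a=1 T1.b=0 T2.a=0
T1.a=1 T1.b=2 T2.a=0
T1.a=1 T1.b=2 T2.a=2
T1.a=2 T1.b=2 T2.a=0
T1.a=2 T1.b=2 T2.a=2

outcome vector order: (T1.a,T1.b,T2.a)
|SC outcomes| = 9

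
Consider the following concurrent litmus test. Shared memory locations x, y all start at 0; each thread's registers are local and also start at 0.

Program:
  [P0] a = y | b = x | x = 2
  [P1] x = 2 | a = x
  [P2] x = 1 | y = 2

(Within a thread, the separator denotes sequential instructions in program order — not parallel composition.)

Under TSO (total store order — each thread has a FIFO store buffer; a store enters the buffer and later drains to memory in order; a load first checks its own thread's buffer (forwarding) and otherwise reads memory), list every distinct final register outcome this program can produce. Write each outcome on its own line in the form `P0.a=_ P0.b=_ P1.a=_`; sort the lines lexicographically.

outcome vector order: (P0.a,P0.b,P1.a)
|TSO outcomes| = 9

P0.a=0 P0.b=0 P1.a=1
P0.a=0 P0.b=0 P1.a=2
P0.a=0 P0.b=1 P1.a=1
P0.a=0 P0.b=1 P1.a=2
P0.a=0 P0.b=2 P1.a=1
P0.a=0 P0.b=2 P1.a=2
P0.a=2 P0.b=1 P1.a=1
P0.a=2 P0.b=1 P1.a=2
P0.a=2 P0.b=2 P1.a=2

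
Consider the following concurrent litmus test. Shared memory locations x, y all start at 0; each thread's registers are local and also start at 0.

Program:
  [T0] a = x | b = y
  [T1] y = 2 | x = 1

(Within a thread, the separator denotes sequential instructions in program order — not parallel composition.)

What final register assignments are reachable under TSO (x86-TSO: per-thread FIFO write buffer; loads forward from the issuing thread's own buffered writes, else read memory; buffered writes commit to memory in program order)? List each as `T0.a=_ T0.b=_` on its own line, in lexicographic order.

T0.a=0 T0.b=0
T0.a=0 T0.b=2
T0.a=1 T0.b=2

outcome vector order: (T0.a,T0.b)
|TSO outcomes| = 3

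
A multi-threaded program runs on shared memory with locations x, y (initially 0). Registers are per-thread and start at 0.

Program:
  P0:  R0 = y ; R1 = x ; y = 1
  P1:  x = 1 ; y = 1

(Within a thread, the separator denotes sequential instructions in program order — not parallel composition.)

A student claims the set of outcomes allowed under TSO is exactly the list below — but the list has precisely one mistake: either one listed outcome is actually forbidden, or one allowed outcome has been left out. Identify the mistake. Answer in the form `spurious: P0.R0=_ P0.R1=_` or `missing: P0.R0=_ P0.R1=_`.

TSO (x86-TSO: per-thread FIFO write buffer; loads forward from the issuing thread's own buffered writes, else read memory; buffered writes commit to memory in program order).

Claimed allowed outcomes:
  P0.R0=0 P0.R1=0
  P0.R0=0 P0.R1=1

missing: P0.R0=1 P0.R1=1

outcome vector order: (P0.R0,P0.R1)
under TSO → 0/0, 0/1, 1/1
TSO∖claimed = {1/1}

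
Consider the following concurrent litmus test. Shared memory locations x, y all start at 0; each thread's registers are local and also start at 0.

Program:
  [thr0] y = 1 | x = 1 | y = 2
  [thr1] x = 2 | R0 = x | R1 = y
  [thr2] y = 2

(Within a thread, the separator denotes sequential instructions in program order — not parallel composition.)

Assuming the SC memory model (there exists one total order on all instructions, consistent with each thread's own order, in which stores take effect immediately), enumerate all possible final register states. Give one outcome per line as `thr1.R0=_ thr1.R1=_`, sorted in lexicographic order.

outcome vector order: (thr1.R0,thr1.R1)
|SC outcomes| = 5

thr1.R0=1 thr1.R1=1
thr1.R0=1 thr1.R1=2
thr1.R0=2 thr1.R1=0
thr1.R0=2 thr1.R1=1
thr1.R0=2 thr1.R1=2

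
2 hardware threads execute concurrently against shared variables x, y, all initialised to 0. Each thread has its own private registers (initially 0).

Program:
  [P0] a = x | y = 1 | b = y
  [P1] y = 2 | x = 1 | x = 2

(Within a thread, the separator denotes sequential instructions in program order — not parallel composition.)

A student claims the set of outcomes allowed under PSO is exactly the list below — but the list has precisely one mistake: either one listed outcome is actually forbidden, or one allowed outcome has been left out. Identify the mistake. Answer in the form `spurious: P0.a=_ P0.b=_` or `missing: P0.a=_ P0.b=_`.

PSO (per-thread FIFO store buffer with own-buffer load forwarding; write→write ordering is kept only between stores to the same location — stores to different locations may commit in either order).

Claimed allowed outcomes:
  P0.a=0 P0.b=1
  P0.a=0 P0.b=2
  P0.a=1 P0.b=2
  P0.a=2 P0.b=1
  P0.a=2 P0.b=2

outcome vector order: (P0.a,P0.b)
[PSO] allowed = {01 02 11 12 21 22}
PSO∖claimed = {11}

missing: P0.a=1 P0.b=1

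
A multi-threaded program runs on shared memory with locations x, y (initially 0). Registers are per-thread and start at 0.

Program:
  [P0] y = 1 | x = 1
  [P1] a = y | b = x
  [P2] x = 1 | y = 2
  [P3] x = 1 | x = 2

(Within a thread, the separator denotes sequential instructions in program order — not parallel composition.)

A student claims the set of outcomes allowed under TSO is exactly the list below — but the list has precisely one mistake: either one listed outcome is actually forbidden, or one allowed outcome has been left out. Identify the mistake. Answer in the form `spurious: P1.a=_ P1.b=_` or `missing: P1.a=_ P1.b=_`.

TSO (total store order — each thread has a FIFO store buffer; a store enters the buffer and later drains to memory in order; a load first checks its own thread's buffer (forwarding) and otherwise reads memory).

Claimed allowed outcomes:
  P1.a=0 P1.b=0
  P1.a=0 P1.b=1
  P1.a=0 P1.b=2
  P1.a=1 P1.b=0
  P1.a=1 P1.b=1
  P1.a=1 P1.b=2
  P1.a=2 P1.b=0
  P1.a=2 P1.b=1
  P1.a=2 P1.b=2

outcome vector order: (P1.a,P1.b)
TSO (8): (0,0); (0,1); (0,2); (1,0); (1,1); (1,2); (2,1); (2,2)
claimed∖TSO = {(2,0)}

spurious: P1.a=2 P1.b=0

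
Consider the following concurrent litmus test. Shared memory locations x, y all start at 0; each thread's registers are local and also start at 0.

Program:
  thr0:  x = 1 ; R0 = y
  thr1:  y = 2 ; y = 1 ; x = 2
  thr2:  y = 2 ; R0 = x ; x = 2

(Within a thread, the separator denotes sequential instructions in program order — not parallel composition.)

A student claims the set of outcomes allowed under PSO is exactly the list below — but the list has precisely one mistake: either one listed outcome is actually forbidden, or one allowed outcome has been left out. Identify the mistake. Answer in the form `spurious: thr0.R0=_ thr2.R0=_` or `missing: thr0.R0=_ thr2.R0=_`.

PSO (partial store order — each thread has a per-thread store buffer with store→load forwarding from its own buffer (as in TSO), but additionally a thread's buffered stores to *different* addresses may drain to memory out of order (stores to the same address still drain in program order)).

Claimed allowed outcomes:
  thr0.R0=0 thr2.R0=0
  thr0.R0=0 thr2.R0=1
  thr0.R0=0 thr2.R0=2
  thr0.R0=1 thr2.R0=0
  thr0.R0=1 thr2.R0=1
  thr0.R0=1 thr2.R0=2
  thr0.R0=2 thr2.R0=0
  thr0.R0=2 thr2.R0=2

outcome vector order: (thr0.R0,thr2.R0)
PSO (9): 00 01 02 10 11 12 20 21 22
PSO∖claimed = {21}

missing: thr0.R0=2 thr2.R0=1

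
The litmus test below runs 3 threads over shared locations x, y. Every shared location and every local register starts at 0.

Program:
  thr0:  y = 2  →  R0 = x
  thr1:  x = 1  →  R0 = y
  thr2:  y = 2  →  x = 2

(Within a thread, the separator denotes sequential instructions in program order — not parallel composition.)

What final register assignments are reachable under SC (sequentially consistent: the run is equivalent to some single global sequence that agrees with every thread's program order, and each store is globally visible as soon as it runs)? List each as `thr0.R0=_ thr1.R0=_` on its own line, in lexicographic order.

thr0.R0=0 thr1.R0=2
thr0.R0=1 thr1.R0=0
thr0.R0=1 thr1.R0=2
thr0.R0=2 thr1.R0=0
thr0.R0=2 thr1.R0=2

outcome vector order: (thr0.R0,thr1.R0)
|SC outcomes| = 5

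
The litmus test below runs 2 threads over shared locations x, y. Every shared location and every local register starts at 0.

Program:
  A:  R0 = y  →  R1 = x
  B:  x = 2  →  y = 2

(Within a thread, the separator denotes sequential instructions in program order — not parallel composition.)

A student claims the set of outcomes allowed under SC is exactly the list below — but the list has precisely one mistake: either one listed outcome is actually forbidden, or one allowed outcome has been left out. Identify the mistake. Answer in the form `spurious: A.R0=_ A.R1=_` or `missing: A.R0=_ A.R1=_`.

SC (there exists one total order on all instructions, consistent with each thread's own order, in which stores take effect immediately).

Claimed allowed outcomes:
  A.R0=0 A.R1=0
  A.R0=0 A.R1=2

outcome vector order: (A.R0,A.R1)
SC (3): <0 0> <0 2> <2 2>
SC∖claimed = {<2 2>}

missing: A.R0=2 A.R1=2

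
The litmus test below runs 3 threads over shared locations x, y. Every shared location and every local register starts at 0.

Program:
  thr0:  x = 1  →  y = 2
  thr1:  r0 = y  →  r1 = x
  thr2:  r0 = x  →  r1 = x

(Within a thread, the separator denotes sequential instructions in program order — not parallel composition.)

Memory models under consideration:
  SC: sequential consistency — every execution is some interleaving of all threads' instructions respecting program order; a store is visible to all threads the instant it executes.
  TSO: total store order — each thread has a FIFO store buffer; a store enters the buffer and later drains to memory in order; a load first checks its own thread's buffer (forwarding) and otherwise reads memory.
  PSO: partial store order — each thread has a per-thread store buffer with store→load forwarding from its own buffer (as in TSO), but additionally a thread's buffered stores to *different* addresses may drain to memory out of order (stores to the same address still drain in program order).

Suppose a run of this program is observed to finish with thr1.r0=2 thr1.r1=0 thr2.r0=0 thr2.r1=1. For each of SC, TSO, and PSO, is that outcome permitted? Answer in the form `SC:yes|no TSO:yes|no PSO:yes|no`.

outcome vector order: (thr1.r0,thr1.r1,thr2.r0,thr2.r1)
under SC → <0 0 0 0> <0 0 0 1> <0 0 1 1> <0 1 0 0> <0 1 0 1> <0 1 1 1> <2 1 0 0> <2 1 0 1> <2 1 1 1>
under TSO → <0 0 0 0> <0 0 0 1> <0 0 1 1> <0 1 0 0> <0 1 0 1> <0 1 1 1> <2 1 0 0> <2 1 0 1> <2 1 1 1>
under PSO → <0 0 0 0> <0 0 0 1> <0 0 1 1> <0 1 0 0> <0 1 0 1> <0 1 1 1> <2 0 0 0> <2 0 0 1> <2 0 1 1> <2 1 0 0> <2 1 0 1> <2 1 1 1>
target <2 0 0 1> ∈ {PSO}

SC:no TSO:no PSO:yes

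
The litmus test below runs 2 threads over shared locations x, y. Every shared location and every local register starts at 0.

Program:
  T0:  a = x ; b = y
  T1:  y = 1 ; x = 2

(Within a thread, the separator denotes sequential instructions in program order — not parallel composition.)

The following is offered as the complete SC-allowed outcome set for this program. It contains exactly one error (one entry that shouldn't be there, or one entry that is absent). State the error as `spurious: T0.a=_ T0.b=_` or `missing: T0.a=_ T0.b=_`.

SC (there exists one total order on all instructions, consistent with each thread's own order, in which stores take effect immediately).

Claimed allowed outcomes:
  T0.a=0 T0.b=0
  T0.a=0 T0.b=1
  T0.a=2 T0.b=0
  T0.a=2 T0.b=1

outcome vector order: (T0.a,T0.b)
SC: 3 outcomes — {<0 0>; <0 1>; <2 1>}
claimed∖SC = {<2 0>}

spurious: T0.a=2 T0.b=0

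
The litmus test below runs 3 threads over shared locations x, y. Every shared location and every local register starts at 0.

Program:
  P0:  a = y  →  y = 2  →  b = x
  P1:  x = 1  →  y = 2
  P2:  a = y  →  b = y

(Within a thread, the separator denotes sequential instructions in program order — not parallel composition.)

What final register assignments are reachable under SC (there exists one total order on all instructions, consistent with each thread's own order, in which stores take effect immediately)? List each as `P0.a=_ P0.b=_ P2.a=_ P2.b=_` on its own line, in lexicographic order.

P0.a=0 P0.b=0 P2.a=0 P2.b=0
P0.a=0 P0.b=0 P2.a=0 P2.b=2
P0.a=0 P0.b=0 P2.a=2 P2.b=2
P0.a=0 P0.b=1 P2.a=0 P2.b=0
P0.a=0 P0.b=1 P2.a=0 P2.b=2
P0.a=0 P0.b=1 P2.a=2 P2.b=2
P0.a=2 P0.b=1 P2.a=0 P2.b=0
P0.a=2 P0.b=1 P2.a=0 P2.b=2
P0.a=2 P0.b=1 P2.a=2 P2.b=2

outcome vector order: (P0.a,P0.b,P2.a,P2.b)
|SC outcomes| = 9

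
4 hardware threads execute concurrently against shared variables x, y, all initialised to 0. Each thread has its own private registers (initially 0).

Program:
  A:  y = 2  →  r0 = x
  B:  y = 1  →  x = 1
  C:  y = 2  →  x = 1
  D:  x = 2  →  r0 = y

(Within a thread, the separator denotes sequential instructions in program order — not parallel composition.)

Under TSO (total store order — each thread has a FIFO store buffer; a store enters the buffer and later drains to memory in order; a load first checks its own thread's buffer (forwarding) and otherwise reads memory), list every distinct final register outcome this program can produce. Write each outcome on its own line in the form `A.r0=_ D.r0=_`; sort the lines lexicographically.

A.r0=0 D.r0=0
A.r0=0 D.r0=1
A.r0=0 D.r0=2
A.r0=1 D.r0=0
A.r0=1 D.r0=1
A.r0=1 D.r0=2
A.r0=2 D.r0=0
A.r0=2 D.r0=1
A.r0=2 D.r0=2

outcome vector order: (A.r0,D.r0)
|TSO outcomes| = 9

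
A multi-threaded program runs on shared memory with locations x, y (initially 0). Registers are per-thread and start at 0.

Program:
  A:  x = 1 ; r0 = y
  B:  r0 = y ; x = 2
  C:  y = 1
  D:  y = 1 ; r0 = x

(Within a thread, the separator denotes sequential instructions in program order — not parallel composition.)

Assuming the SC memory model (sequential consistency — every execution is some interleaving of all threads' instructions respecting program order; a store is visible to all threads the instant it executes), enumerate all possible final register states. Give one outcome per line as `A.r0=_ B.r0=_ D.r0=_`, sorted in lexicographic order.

A.r0=0 B.r0=0 D.r0=1
A.r0=0 B.r0=0 D.r0=2
A.r0=0 B.r0=1 D.r0=1
A.r0=0 B.r0=1 D.r0=2
A.r0=1 B.r0=0 D.r0=0
A.r0=1 B.r0=0 D.r0=1
A.r0=1 B.r0=0 D.r0=2
A.r0=1 B.r0=1 D.r0=0
A.r0=1 B.r0=1 D.r0=1
A.r0=1 B.r0=1 D.r0=2

outcome vector order: (A.r0,B.r0,D.r0)
|SC outcomes| = 10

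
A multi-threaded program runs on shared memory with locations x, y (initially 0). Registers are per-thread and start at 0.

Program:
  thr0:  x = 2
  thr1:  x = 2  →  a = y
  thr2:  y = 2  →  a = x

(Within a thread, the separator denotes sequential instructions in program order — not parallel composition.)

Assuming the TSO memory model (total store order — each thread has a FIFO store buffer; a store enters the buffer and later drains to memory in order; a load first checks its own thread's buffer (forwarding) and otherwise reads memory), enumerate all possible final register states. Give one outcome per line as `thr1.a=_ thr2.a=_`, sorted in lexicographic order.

outcome vector order: (thr1.a,thr2.a)
|TSO outcomes| = 4

thr1.a=0 thr2.a=0
thr1.a=0 thr2.a=2
thr1.a=2 thr2.a=0
thr1.a=2 thr2.a=2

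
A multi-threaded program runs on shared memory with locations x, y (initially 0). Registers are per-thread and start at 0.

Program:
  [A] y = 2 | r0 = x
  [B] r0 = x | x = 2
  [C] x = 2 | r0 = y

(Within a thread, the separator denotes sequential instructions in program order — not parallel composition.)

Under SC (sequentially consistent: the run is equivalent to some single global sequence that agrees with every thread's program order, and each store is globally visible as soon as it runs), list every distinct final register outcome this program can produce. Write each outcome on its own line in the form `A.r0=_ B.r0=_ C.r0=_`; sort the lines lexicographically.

outcome vector order: (A.r0,B.r0,C.r0)
|SC outcomes| = 6

A.r0=0 B.r0=0 C.r0=2
A.r0=0 B.r0=2 C.r0=2
A.r0=2 B.r0=0 C.r0=0
A.r0=2 B.r0=0 C.r0=2
A.r0=2 B.r0=2 C.r0=0
A.r0=2 B.r0=2 C.r0=2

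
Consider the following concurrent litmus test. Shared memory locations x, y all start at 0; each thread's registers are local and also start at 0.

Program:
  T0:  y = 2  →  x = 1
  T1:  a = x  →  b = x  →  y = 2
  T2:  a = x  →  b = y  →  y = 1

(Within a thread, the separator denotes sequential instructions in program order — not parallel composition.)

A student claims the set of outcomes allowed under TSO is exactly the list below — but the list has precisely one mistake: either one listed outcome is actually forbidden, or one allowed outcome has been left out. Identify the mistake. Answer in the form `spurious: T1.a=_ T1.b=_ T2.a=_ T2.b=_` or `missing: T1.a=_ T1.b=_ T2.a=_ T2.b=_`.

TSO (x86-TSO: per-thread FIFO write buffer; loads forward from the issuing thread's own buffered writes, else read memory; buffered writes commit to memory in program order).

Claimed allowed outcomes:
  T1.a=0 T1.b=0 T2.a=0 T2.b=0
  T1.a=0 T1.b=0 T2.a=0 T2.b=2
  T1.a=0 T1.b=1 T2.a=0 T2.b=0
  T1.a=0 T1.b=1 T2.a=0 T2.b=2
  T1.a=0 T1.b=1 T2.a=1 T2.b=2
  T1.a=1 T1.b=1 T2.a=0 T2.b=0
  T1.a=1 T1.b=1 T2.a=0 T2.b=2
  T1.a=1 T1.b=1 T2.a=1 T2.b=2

outcome vector order: (T1.a,T1.b,T2.a,T2.b)
[TSO] allowed = {(0,0,0,0); (0,0,0,2); (0,0,1,2); (0,1,0,0); (0,1,0,2); (0,1,1,2); (1,1,0,0); (1,1,0,2); (1,1,1,2)}
TSO∖claimed = {(0,0,1,2)}

missing: T1.a=0 T1.b=0 T2.a=1 T2.b=2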